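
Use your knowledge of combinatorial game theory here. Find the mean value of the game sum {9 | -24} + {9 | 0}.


G1 = {9 | -24}, G2 = {9 | 0}
Each is a switch {a | b} with numbers a > b; its mean value is (a + b)/2, and mean value is additive over game sums: m(G1 + G2) = m(G1) + m(G2).
Mean of G1 = (9 + (-24))/2 = -15/2 = -15/2
Mean of G2 = (9 + (0))/2 = 9/2 = 9/2
Mean of G1 + G2 = -15/2 + 9/2 = -3

-3


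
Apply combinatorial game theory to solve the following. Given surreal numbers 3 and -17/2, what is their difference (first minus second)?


x = 3, y = -17/2
Converting to common denominator: 2
x = 6/2, y = -17/2
x - y = 3 - -17/2 = 23/2

23/2


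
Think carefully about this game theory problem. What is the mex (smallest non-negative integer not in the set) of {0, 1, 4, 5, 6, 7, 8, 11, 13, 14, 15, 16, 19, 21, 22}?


Set = {0, 1, 4, 5, 6, 7, 8, 11, 13, 14, 15, 16, 19, 21, 22}
0 is in the set.
1 is in the set.
2 is NOT in the set. This is the mex.
mex = 2

2


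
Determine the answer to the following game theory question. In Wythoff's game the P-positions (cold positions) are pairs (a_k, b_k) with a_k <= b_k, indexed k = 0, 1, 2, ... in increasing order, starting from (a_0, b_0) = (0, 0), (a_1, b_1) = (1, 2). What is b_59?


By Wythoff's theorem, a_k = floor(k * phi) and b_k = floor(k * phi^2) = a_k + k, where phi = (1 + sqrt(5))/2 is the golden ratio.
phi = (1 + sqrt(5))/2 = 1.618034
phi^2 = phi + 1 = 2.618034
k = 59
k * phi^2 = 59 * 2.618034 = 154.464005
b_59 = floor(k * phi^2) = 154 (check: a_59 + k = 95 + 59 = 154)

154


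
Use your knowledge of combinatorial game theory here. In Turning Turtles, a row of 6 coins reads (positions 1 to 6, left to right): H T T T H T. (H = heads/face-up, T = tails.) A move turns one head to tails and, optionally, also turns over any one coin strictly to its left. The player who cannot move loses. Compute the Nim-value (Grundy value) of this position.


Coins: H T T T H T
Key fact: a single head at position k behaves exactly like a Nim heap of size k (turning it to T and optionally flipping a coin at j < k corresponds to moving the heap from k to j, or to 0), and heads combine as a disjunctive sum (two heads at the same place would cancel, matching j XOR j = 0). So the Nim-value is the XOR of the 1-indexed positions of the heads.
Face-up positions (1-indexed): [1, 5]
XOR 0 with 1: 0 XOR 1 = 1
XOR 1 with 5: 1 XOR 5 = 4
Nim-value = 4

4


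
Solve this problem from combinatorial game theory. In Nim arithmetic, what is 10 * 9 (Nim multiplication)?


Nim multiplication is bilinear over XOR: (u XOR v) * w = (u*w) XOR (v*w).
So we split each operand into its bit components and XOR the pairwise Nim products.
10 = 2 + 8 (as XOR of powers of 2).
9 = 1 + 8 (as XOR of powers of 2).
Using the standard Nim-product table on single bits:
  2*2 = 3,   2*4 = 8,   2*8 = 12,
  4*4 = 6,   4*8 = 11,  8*8 = 13,
and  1*x = x (identity), k*l = l*k (commutative).
Pairwise Nim products:
  2 * 1 = 2
  2 * 8 = 12
  8 * 1 = 8
  8 * 8 = 13
XOR them: 2 XOR 12 XOR 8 XOR 13 = 11.
Result: 10 * 9 = 11 (in Nim).

11


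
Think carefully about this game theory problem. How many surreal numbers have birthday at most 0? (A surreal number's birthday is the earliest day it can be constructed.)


Day 0: {|} = 0 is born. Count = 1.
Day n: the number of surreal numbers born by day n is 2^(n+1) - 1.
By day 0: 2^1 - 1 = 1
By day 0: 1 surreal numbers.

1


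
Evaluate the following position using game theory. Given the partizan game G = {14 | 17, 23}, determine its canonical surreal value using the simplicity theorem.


Left options: {14}, max = 14
Right options: {17, 23}, min = 17
All options are numbers and max(Left) < min(Right), so by the simplicity theorem the value is the simplest (earliest-born) number strictly between 14 and 17.
Integers 15 through 16 all lie strictly between 14 and 17.
Among integers, the simplest (lowest birthday = smallest |n|; 0 is born on day 0, +-n on day n) is 15.
No non-integer in the interval can be simpler: if x is a non-integer in the interval, then floor(x) or ceil(x) also lies in the interval (the interval contains an integer), and both are proper prefixes of x's sign expansion, i.e. born earlier. So the game value is 15.
Game value = 15

15


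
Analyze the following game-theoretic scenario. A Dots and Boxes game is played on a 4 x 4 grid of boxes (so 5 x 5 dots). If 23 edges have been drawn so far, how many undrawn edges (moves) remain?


Grid: 4 x 4 boxes, i.e. 5 rows and 5 columns of dots.
Horizontal edges: (rows + 1) * cols = 5 * 4 = 20
Vertical edges: rows * (cols + 1) = 4 * 5 = 20
Total edges: 20 + 20 = 40
Edges drawn: 23
Remaining: 40 - 23 = 17

17


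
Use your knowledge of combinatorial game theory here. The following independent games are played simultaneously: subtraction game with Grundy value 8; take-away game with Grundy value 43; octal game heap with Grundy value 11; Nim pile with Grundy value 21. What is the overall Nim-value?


By the Sprague-Grundy theorem, the Grundy value of a sum of games is the XOR of individual Grundy values.
subtraction game: Grundy value = 8. Running XOR: 0 XOR 8 = 8
take-away game: Grundy value = 43. Running XOR: 8 XOR 43 = 35
octal game heap: Grundy value = 11. Running XOR: 35 XOR 11 = 40
Nim pile: Grundy value = 21. Running XOR: 40 XOR 21 = 61
The combined Grundy value is 61.

61


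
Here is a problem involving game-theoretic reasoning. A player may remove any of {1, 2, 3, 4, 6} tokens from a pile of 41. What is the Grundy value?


The subtraction set is S = {1, 2, 3, 4, 6}.
G(k) = mex{ G(k - s) : s in S, s <= k }. We compute iteratively: G(0) = 0.
G(1) = mex({0}) = 1
G(2) = mex({0, 1}) = 2
G(3) = mex({0, 1, 2}) = 3
G(4) = mex({0, 1, 2, 3}) = 4
G(5) = mex({1, 2, 3, 4}) = 0
G(6) = mex({0, 2, 3, 4}) = 1
G(7) = mex({0, 1, 3, 4}) = 2
G(8) = mex({0, 1, 2, 4}) = 3
G(9) = mex({0, 1, 2, 3}) = 4
G(10) = mex({1, 2, 3, 4}) = 0
Observe that G(5)..G(10) = 0, 1, 2, 3, 4, 0 repeats G(0)..G(5) = 0, 1, 2, 3, 4, 0.
For k >= max(S) = 6, G(k) is determined by the previous 6 values G(k-6)..G(k-1); a window of 6 consecutive values has recurred shifted by 5, so by induction G(k + 5) = G(k) for all k >= 0: the sequence is periodic from the start with period 5.
One period: G(0..4) = 0, 1, 2, 3, 4.
41 mod 5 = 1, so G(41) = G(1) = 1.

1


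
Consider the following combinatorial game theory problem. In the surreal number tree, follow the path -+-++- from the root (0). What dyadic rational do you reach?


Sign expansion: -+-++-
Rule: track bounds (lo, hi), initially (-inf, +inf). On '+', the current value becomes lo and we move to the simplest number in (value, hi): value + 1 if hi = +inf, otherwise the midpoint (value + hi)/2. On '-', the current value becomes hi and we move to value - 1 if lo = -inf, otherwise the midpoint (lo + value)/2.
Start at 0.
Step 1: sign = -, move left. Bounds: (-inf, 0). Value = -1
Step 2: sign = +, move right. Bounds: (-1, 0). Value = -1/2
Step 3: sign = -, move left. Bounds: (-1, -1/2). Value = -3/4
Step 4: sign = +, move right. Bounds: (-3/4, -1/2). Value = -5/8
Step 5: sign = +, move right. Bounds: (-5/8, -1/2). Value = -9/16
Step 6: sign = -, move left. Bounds: (-5/8, -9/16). Value = -19/32
The surreal number with sign expansion -+-++- is -19/32.

-19/32


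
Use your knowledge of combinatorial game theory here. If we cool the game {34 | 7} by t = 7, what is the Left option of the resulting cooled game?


Original game: {34 | 7} (a switch {a | b} with a > b).
Cooling by t (for t below the temperature (a - b)/2 = 27/2) taxes each move by t: {a | b} cooled by t is {a - t | b + t}.
Cooling amount: t = 7
Cooled Left option: 34 - 7 = 27
Cooled Right option: 7 + 7 = 14
Cooled game: {27 | 14}
Left option = 27

27


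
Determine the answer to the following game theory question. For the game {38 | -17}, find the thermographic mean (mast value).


Game = {38 | -17}, a switch {a | b} with numbers a > b.
Its thermograph has left wall a - t and right wall b + t, which meet at t = (a - b)/2, where both equal (a + b)/2. So the mast (mean value) is at (a + b)/2.
Mean = (38 + (-17))/2 = 21/2 = 21/2

21/2


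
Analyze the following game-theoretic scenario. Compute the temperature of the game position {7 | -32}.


The game is {7 | -32}, a switch {a | b} with numbers a > b.
Cooling {a | b} by t gives {a - t | b + t}, which stops being hot when a - t = b + t, i.e. at t = (a - b)/2. So the temperature of a switch is (a - b)/2.
Temperature = (Left option - Right option) / 2
= (7 - (-32)) / 2
= 39 / 2
= 39/2

39/2


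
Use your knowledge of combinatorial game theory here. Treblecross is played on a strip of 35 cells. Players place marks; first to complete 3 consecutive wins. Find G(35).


Treblecross: place X on empty cells; 3-in-a-row wins.
Playing within two cells of an existing X lets the opponent win at once, so sensible play treats the cells i-2..i+2 around each X as dead. The player left with no safe cell loses, so this is a normal-play take-away game on strips of safe cells.
Placing X at cell i (0-indexed) of a strip of k safe cells leaves independent strips of sizes max(0, i-2) and max(0, k-i-3). Hence G(k) = mex{ G(max(0,i-2)) XOR G(max(0,k-i-3)) : 0 <= i < k }, with G(0) = 0.
G(1): splits (0,0):0^0=0 -> mex({0}) = 1
G(2): splits (0,0):0^0=0 -> mex({0}) = 1
G(3): splits (0,0):0^0=0 -> mex({0}) = 1
G(4): splits (0,1):0^1=1 (0,0):0^0=0 -> mex({0, 1}) = 2
G(5): splits (0,2):0^1=1 (0,1):0^1=1 (0,0):0^0=0 -> mex({0, 1}) = 2
G(6) = mex({1}) = 0
G(7) = mex({0, 1, 2}) = 3
G(8) = mex({0, 1, 2}) = 3
G(9) = mex({0, 2}) = 1
G(10) = mex({0, 2, 3}) = 1
G(11) = mex({0, 3}) = 1
G(12) = mex({1, 3}) = 0
G(13) = mex({0, 1, 2, 3}) = 4
G(14) = mex({0, 1, 2}) = 3
G(15) = mex({0, 1, 2}) = 3
G(16) = mex({0, 1, 2, 4}) = 3
G(17) = mex({0, 1, 3, 4}) = 2
G(18) = mex({0, 1, 3, 4}) = 2
G(19) = mex({0, 1, 3, 5}) = 2
G(20) = mex({0, 1, 2, 3, 5}) = 4
G(21) = mex({0, 1, 2, 3, 5}) = 4
G(22) = mex({1, 2, 6}) = 0
G(23) = mex({0, 1, 2, 3, 4, 6}) = 5
G(24) = mex({0, 1, 2, 3, 4}) = 5
G(25) = mex({0, 1, 3, 4, 7}) = 2
G(26) = mex({0, 1, 3, 4, 5, 7}) = 2
G(27) = mex({0, 1, 3, 5}) = 2
G(28) = mex({0, 1, 2, 5}) = 3
G(29) = mex({0, 1, 2, 4, 5, 6}) = 3
G(30) = mex({1, 2, 4, 6}) = 0
G(31) = mex({0, 1, 2, 3, 4, 6}) = 5
G(32) = mex({1, 2, 3, 4, 7}) = 0
G(33) = mex({0, 3, 7}) = 1
G(34) = mex({0, 2, 3, 5, 7}) = 1
G(35) = mex({0, 2, 3, 5, 6}) = 1
Therefore G(35) = 1.

1


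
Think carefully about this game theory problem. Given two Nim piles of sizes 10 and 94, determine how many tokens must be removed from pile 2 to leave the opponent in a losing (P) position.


Piles: 10 and 94
Current XOR: 10 XOR 94 = 84 (non-zero, so this is an N-position).
To make the XOR zero, we need to find a move that balances the piles.
For pile 2 (size 94): target = 94 XOR 84 = 10
We reduce pile 2 from 94 to 10.
Tokens removed: 94 - 10 = 84
Verification: 10 XOR 10 = 0

84


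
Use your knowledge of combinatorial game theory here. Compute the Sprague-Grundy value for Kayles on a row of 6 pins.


Kayles: a move removes 1 or 2 adjacent pins from a contiguous row.
Removing pins from a row of k leaves two independent rows (a, b) with a + b = k - 1 (one pin) or a + b = k - 2 (two pins); an end removal gives a = 0.
By Sprague-Grundy, G(k) = mex{ G(a) XOR G(b) } over all these splits. G(0) = 0.
G(1): splits (0,0):0^0=0 -> mex({0}) = 1
G(2): splits (0,1):0^1=1 (0,0):0^0=0 -> mex({0, 1}) = 2
G(3): splits (0,2):0^2=2 (1,1):1^1=0 (0,1):0^1=1 -> mex({0, 1, 2}) = 3
G(4): splits (0,3):0^3=3 (1,2):1^2=3 (0,2):0^2=2 (1,1):1^1=0 -> mex({0, 2, 3}) = 1
G(5): splits (0,4):0^1=1 (1,3):1^3=2 (2,2):2^2=0 (0,3):0^3=3 (1,2):1^2=3 -> mex({0, 1, 2, 3}) = 4
G(6) = mex({0, 1, 2, 4}) = 3
Therefore G(6) = 3.

3


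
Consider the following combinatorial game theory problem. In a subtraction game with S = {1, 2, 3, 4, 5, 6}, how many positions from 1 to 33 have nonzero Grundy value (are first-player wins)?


Subtraction set S = {1, 2, 3, 4, 5, 6}, so G(n) = n mod 7.
G(n) = 0 when n is a multiple of 7.
Multiples of 7 in [1, 33]: 4
N-positions (nonzero Grundy) = 33 - 4 = 29

29


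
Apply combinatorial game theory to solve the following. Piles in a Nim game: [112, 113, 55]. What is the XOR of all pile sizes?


We need the XOR (exclusive or) of all pile sizes.
After XOR-ing pile 1 (size 112): 0 XOR 112 = 112
After XOR-ing pile 2 (size 113): 112 XOR 113 = 1
After XOR-ing pile 3 (size 55): 1 XOR 55 = 54
The Nim-value of this position is 54.

54


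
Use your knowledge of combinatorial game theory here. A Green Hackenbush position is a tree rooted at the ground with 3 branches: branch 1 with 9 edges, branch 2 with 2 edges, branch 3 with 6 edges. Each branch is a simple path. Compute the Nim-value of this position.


The tree has 3 branches from the ground vertex.
In Green Hackenbush, the Nim-value of a simple path of length k is k.
Branch 1: length 9, Nim-value = 9
Branch 2: length 2, Nim-value = 2
Branch 3: length 6, Nim-value = 6
Total Nim-value = XOR of all branch values:
0 XOR 9 = 9
9 XOR 2 = 11
11 XOR 6 = 13
Nim-value of the tree = 13

13


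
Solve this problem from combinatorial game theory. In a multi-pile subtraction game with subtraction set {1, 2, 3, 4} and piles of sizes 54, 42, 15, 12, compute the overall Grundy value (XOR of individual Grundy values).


Subtraction set: {1, 2, 3, 4}
For this subtraction set, G(n) = n mod 5 (period = max + 1 = 5).
Pile 1 (size 54): G(54) = 54 mod 5 = 4
Pile 2 (size 42): G(42) = 42 mod 5 = 2
Pile 3 (size 15): G(15) = 15 mod 5 = 0
Pile 4 (size 12): G(12) = 12 mod 5 = 2
Total Grundy value = XOR of all: 4 XOR 2 XOR 0 XOR 2 = 4

4


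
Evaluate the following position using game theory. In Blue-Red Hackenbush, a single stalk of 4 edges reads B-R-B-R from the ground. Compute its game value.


Edges (from ground): B-R-B-R
By Berlekamp's sign-expansion rule, a Blue-Red Hackenbush stalk has the value of the surreal number whose sign sequence is the edge sequence with B -> + and R -> -.
Sign sequence: +-+-
Trace the sign expansion in the surreal number tree, starting from 0:
Edge 1: B (sign +) -> bounds (0, +inf), value = 1
Edge 2: R (sign -) -> bounds (0, 1), value = 1/2
Edge 3: B (sign +) -> bounds (1/2, 1), value = 3/4
Edge 4: R (sign -) -> bounds (1/2, 3/4), value = 5/8
Game value = 5/8

5/8


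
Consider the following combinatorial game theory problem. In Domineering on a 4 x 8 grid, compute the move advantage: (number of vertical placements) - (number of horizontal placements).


Board is 4 x 8 (rows x cols).
Left (vertical) placements: (rows-1) * cols = 3 * 8 = 24
Right (horizontal) placements: rows * (cols-1) = 4 * 7 = 28
Advantage = Left - Right = 24 - 28 = -4

-4


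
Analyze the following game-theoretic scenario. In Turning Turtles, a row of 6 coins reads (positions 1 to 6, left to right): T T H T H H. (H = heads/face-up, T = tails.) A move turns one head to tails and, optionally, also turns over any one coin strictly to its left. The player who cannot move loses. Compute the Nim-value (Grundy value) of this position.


Coins: T T H T H H
Key fact: a single head at position k behaves exactly like a Nim heap of size k (turning it to T and optionally flipping a coin at j < k corresponds to moving the heap from k to j, or to 0), and heads combine as a disjunctive sum (two heads at the same place would cancel, matching j XOR j = 0). So the Nim-value is the XOR of the 1-indexed positions of the heads.
Face-up positions (1-indexed): [3, 5, 6]
XOR 0 with 3: 0 XOR 3 = 3
XOR 3 with 5: 3 XOR 5 = 6
XOR 6 with 6: 6 XOR 6 = 0
Nim-value = 0

0


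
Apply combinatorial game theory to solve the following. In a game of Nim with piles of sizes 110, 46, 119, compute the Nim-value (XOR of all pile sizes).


We need the XOR (exclusive or) of all pile sizes.
After XOR-ing pile 1 (size 110): 0 XOR 110 = 110
After XOR-ing pile 2 (size 46): 110 XOR 46 = 64
After XOR-ing pile 3 (size 119): 64 XOR 119 = 55
The Nim-value of this position is 55.

55


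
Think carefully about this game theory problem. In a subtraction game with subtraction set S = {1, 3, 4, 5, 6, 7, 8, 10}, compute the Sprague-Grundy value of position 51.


The subtraction set is S = {1, 3, 4, 5, 6, 7, 8, 10}.
G(k) = mex{ G(k - s) : s in S, s <= k }. We compute iteratively: G(0) = 0.
G(1) = mex({0}) = 1
G(2) = mex({1}) = 0
G(3) = mex({0}) = 1
G(4) = mex({0, 1}) = 2
G(5) = mex({0, 1, 2}) = 3
G(6) = mex({0, 1, 3}) = 2
G(7) = mex({0, 1, 2}) = 3
G(8) = mex({0, 1, 2, 3}) = 4
G(9) = mex({0, 1, 2, 3, 4}) = 5
G(10) = mex({0, 1, 2, 3, 5}) = 4
G(11) = mex({1, 2, 3, 4}) = 0
G(12) = mex({0, 2, 3, 4, 5}) = 1
G(13) = mex({1, 2, 3, 4, 5}) = 0
G(14) = mex({0, 2, 3, 4, 5}) = 1
G(15) = mex({0, 1, 3, 4, 5}) = 2
G(16) = mex({0, 1, 2, 4, 5}) = 3
G(17) = mex({0, 1, 3, 4, 5}) = 2
G(18) = mex({0, 1, 2, 4}) = 3
G(19) = mex({0, 1, 2, 3, 5}) = 4
G(20) = mex({0, 1, 2, 3, 4}) = 5
Observe that G(11)..G(20) = 0, 1, 0, 1, 2, 3, 2, 3, 4, 5 repeats G(0)..G(9) = 0, 1, 0, 1, 2, 3, 2, 3, 4, 5.
For k >= max(S) = 10, G(k) is determined by the previous 10 values G(k-10)..G(k-1); a window of 10 consecutive values has recurred shifted by 11, so by induction G(k + 11) = G(k) for all k >= 0: the sequence is periodic from the start with period 11.
One period: G(0..10) = 0, 1, 0, 1, 2, 3, 2, 3, 4, 5, 4.
51 mod 11 = 7, so G(51) = G(7) = 3.

3


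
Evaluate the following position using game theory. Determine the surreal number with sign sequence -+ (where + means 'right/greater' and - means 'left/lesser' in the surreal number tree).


Sign expansion: -+
Rule: track bounds (lo, hi), initially (-inf, +inf). On '+', the current value becomes lo and we move to the simplest number in (value, hi): value + 1 if hi = +inf, otherwise the midpoint (value + hi)/2. On '-', the current value becomes hi and we move to value - 1 if lo = -inf, otherwise the midpoint (lo + value)/2.
Start at 0.
Step 1: sign = -, move left. Bounds: (-inf, 0). Value = -1
Step 2: sign = +, move right. Bounds: (-1, 0). Value = -1/2
The surreal number with sign expansion -+ is -1/2.

-1/2


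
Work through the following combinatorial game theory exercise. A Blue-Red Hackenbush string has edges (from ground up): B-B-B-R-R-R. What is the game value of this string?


Edges (from ground): B-B-B-R-R-R
By Berlekamp's sign-expansion rule, a Blue-Red Hackenbush stalk has the value of the surreal number whose sign sequence is the edge sequence with B -> + and R -> -.
Sign sequence: +++---
Trace the sign expansion in the surreal number tree, starting from 0:
Edge 1: B (sign +) -> bounds (0, +inf), value = 1
Edge 2: B (sign +) -> bounds (1, +inf), value = 2
Edge 3: B (sign +) -> bounds (2, +inf), value = 3
Edge 4: R (sign -) -> bounds (2, 3), value = 5/2
Edge 5: R (sign -) -> bounds (2, 5/2), value = 9/4
Edge 6: R (sign -) -> bounds (2, 9/4), value = 17/8
Game value = 17/8

17/8


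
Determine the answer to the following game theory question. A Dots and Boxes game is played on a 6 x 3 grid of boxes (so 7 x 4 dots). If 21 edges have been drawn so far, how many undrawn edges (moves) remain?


Grid: 6 x 3 boxes, i.e. 7 rows and 4 columns of dots.
Horizontal edges: (rows + 1) * cols = 7 * 3 = 21
Vertical edges: rows * (cols + 1) = 6 * 4 = 24
Total edges: 21 + 24 = 45
Edges drawn: 21
Remaining: 45 - 21 = 24

24


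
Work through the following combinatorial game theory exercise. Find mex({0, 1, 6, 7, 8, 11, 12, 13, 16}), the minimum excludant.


Set = {0, 1, 6, 7, 8, 11, 12, 13, 16}
0 is in the set.
1 is in the set.
2 is NOT in the set. This is the mex.
mex = 2

2


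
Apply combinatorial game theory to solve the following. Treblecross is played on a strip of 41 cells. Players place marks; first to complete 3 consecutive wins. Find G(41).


Treblecross: place X on empty cells; 3-in-a-row wins.
Playing within two cells of an existing X lets the opponent win at once, so sensible play treats the cells i-2..i+2 around each X as dead. The player left with no safe cell loses, so this is a normal-play take-away game on strips of safe cells.
Placing X at cell i (0-indexed) of a strip of k safe cells leaves independent strips of sizes max(0, i-2) and max(0, k-i-3). Hence G(k) = mex{ G(max(0,i-2)) XOR G(max(0,k-i-3)) : 0 <= i < k }, with G(0) = 0.
G(1): splits (0,0):0^0=0 -> mex({0}) = 1
G(2): splits (0,0):0^0=0 -> mex({0}) = 1
G(3): splits (0,0):0^0=0 -> mex({0}) = 1
G(4): splits (0,1):0^1=1 (0,0):0^0=0 -> mex({0, 1}) = 2
G(5): splits (0,2):0^1=1 (0,1):0^1=1 (0,0):0^0=0 -> mex({0, 1}) = 2
G(6) = mex({1}) = 0
G(7) = mex({0, 1, 2}) = 3
G(8) = mex({0, 1, 2}) = 3
G(9) = mex({0, 2}) = 1
G(10) = mex({0, 2, 3}) = 1
G(11) = mex({0, 3}) = 1
G(12) = mex({1, 3}) = 0
G(13) = mex({0, 1, 2, 3}) = 4
G(14) = mex({0, 1, 2}) = 3
G(15) = mex({0, 1, 2}) = 3
G(16) = mex({0, 1, 2, 4}) = 3
G(17) = mex({0, 1, 3, 4}) = 2
G(18) = mex({0, 1, 3, 4}) = 2
G(19) = mex({0, 1, 3, 5}) = 2
G(20) = mex({0, 1, 2, 3, 5}) = 4
G(21) = mex({0, 1, 2, 3, 5}) = 4
G(22) = mex({1, 2, 6}) = 0
G(23) = mex({0, 1, 2, 3, 4, 6}) = 5
G(24) = mex({0, 1, 2, 3, 4}) = 5
G(25) = mex({0, 1, 3, 4, 7}) = 2
G(26) = mex({0, 1, 3, 4, 5, 7}) = 2
G(27) = mex({0, 1, 3, 5}) = 2
G(28) = mex({0, 1, 2, 5}) = 3
G(29) = mex({0, 1, 2, 4, 5, 6}) = 3
G(30) = mex({1, 2, 4, 6}) = 0
G(31) = mex({0, 1, 2, 3, 4, 6}) = 5
G(32) = mex({1, 2, 3, 4, 7}) = 0
G(33) = mex({0, 3, 7}) = 1
G(34) = mex({0, 2, 3, 5, 7}) = 1
G(35) = mex({0, 2, 3, 5, 6}) = 1
G(36) = mex({0, 1, 2, 5, 6}) = 3
G(37) = mex({0, 1, 2, 4, 5, 6}) = 3
G(38) = mex({0, 1, 2, 4}) = 3
G(39) = mex({0, 1, 2, 3, 4, 7}) = 5
G(40) = mex({0, 1, 2, 3, 4, 5, 7}) = 6
G(41) = mex({0, 1, 2, 3, 5, 7}) = 4
Therefore G(41) = 4.

4


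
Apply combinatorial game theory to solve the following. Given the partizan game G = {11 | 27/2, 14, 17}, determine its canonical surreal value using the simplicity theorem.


Left options: {11}, max = 11
Right options: {27/2, 14, 17}, min = 27/2
All options are numbers and max(Left) < min(Right), so by the simplicity theorem the value is the simplest (earliest-born) number strictly between 11 and 27/2.
Integers 12 through 13 all lie strictly between 11 and 27/2.
Among integers, the simplest (lowest birthday = smallest |n|; 0 is born on day 0, +-n on day n) is 12.
No non-integer in the interval can be simpler: if x is a non-integer in the interval, then floor(x) or ceil(x) also lies in the interval (the interval contains an integer), and both are proper prefixes of x's sign expansion, i.e. born earlier. So the game value is 12.
Game value = 12

12


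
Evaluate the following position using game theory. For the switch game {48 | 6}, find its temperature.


The game is {48 | 6}, a switch {a | b} with numbers a > b.
Cooling {a | b} by t gives {a - t | b + t}, which stops being hot when a - t = b + t, i.e. at t = (a - b)/2. So the temperature of a switch is (a - b)/2.
Temperature = (Left option - Right option) / 2
= (48 - (6)) / 2
= 42 / 2
= 21

21


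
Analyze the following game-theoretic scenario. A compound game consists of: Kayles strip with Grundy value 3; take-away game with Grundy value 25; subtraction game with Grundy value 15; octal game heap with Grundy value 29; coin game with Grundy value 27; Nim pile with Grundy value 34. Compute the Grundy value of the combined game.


By the Sprague-Grundy theorem, the Grundy value of a sum of games is the XOR of individual Grundy values.
Kayles strip: Grundy value = 3. Running XOR: 0 XOR 3 = 3
take-away game: Grundy value = 25. Running XOR: 3 XOR 25 = 26
subtraction game: Grundy value = 15. Running XOR: 26 XOR 15 = 21
octal game heap: Grundy value = 29. Running XOR: 21 XOR 29 = 8
coin game: Grundy value = 27. Running XOR: 8 XOR 27 = 19
Nim pile: Grundy value = 34. Running XOR: 19 XOR 34 = 49
The combined Grundy value is 49.

49


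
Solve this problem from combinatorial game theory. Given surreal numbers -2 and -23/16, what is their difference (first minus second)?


x = -2, y = -23/16
Converting to common denominator: 16
x = -32/16, y = -23/16
x - y = -2 - -23/16 = -9/16

-9/16


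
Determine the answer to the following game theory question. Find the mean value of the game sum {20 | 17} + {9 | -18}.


G1 = {20 | 17}, G2 = {9 | -18}
Each is a switch {a | b} with numbers a > b; its mean value is (a + b)/2, and mean value is additive over game sums: m(G1 + G2) = m(G1) + m(G2).
Mean of G1 = (20 + (17))/2 = 37/2 = 37/2
Mean of G2 = (9 + (-18))/2 = -9/2 = -9/2
Mean of G1 + G2 = 37/2 + -9/2 = 14

14


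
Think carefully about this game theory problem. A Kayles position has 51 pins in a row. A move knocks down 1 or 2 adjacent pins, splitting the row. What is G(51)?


Kayles: a move removes 1 or 2 adjacent pins from a contiguous row.
Removing pins from a row of k leaves two independent rows (a, b) with a + b = k - 1 (one pin) or a + b = k - 2 (two pins); an end removal gives a = 0.
By Sprague-Grundy, G(k) = mex{ G(a) XOR G(b) } over all these splits. G(0) = 0.
G(1): splits (0,0):0^0=0 -> mex({0}) = 1
G(2): splits (0,1):0^1=1 (0,0):0^0=0 -> mex({0, 1}) = 2
G(3): splits (0,2):0^2=2 (1,1):1^1=0 (0,1):0^1=1 -> mex({0, 1, 2}) = 3
G(4): splits (0,3):0^3=3 (1,2):1^2=3 (0,2):0^2=2 (1,1):1^1=0 -> mex({0, 2, 3}) = 1
G(5): splits (0,4):0^1=1 (1,3):1^3=2 (2,2):2^2=0 (0,3):0^3=3 (1,2):1^2=3 -> mex({0, 1, 2, 3}) = 4
G(6) = mex({0, 1, 2, 4}) = 3
G(7) = mex({0, 1, 3, 4, 5}) = 2
G(8) = mex({0, 2, 3, 5, 6}) = 1
G(9) = mex({0, 1, 2, 3, 6, 7}) = 4
G(10) = mex({0, 1, 3, 4, 5, 7}) = 2
G(11) = mex({0, 1, 2, 3, 4, 5}) = 6
G(12) = mex({0, 1, 2, 3, 5, 6, 7}) = 4
G(13) = mex({0, 2, 3, 4, 6, 7}) = 1
G(14) = mex({0, 1, 4, 5, 6, 7}) = 2
G(15) = mex({0, 1, 2, 3, 4, 5, 6}) = 7
G(16) = mex({0, 2, 3, 5, 6, 7}) = 1
G(17) = mex({0, 1, 2, 3, 5, 6, 7}) = 4
G(18) = mex({0, 1, 2, 4, 5, 6}) = 3
G(19) = mex({0, 1, 3, 4, 5, 7}) = 2
G(20) = mex({0, 2, 3, 4, 5, 6, 7}) = 1
G(21) = mex({0, 1, 2, 3, 5, 6, 7}) = 4
G(22) = mex({0, 1, 2, 3, 4, 5, 7}) = 6
G(23) = mex({0, 1, 2, 3, 4, 5, 6}) = 7
G(24) = mex({0, 1, 2, 3, 5, 6, 7}) = 4
G(25) = mex({0, 2, 3, 4, 6, 7}) = 1
G(26) = mex({0, 1, 3, 4, 5, 6, 7}) = 2
G(27) = mex({0, 1, 2, 3, 4, 5, 6, 7}) = 8
G(28) = mex({0, 1, 2, 3, 4, 6, 7, 8}) = 5
G(29) = mex({0, 1, 2, 3, 5, 6, 7, 8, 9}) = 4
G(30) = mex({0, 1, 2, 3, 4, 5, 6, 9, 10}) = 7
G(31) = mex({0, 1, 3, 4, 5, 7, 10, 11}) = 2
G(32) = mex({0, 2, 3, 4, 5, 6, 7, 9, 11}) = 1
G(33) = mex({0, 1, 2, 3, 4, 5, 6, 7, 9, 12}) = 8
G(34) = mex({0, 1, 2, 3, 4, 5, 7, 8, 11, 12}) = 6
G(35) = mex({0, 1, 2, 3, 4, 5, 6, 8, 9, 10, 11}) = 7
G(36) = mex({0, 1, 2, 3, 5, 6, 7, 9, 10}) = 4
G(37) = mex({0, 2, 3, 4, 6, 7, 9, 10, 11, 12}) = 1
G(38) = mex({0, 1, 3, 4, 5, 6, 7, 9, 10, 11, 12}) = 2
G(39) = mex({0, 1, 2, 4, 5, 6, 7, 9, 10, 12, 14}) = 3
G(40) = mex({0, 2, 3, 4, 6, 7, 11, 12, 14}) = 1
G(41) = mex({0, 1, 2, 3, 5, 6, 7, 9, 10, 11, 12}) = 4
G(42) = mex({0, 1, 2, 3, 4, 5, 6, 9, 10}) = 7
G(43) = mex({0, 1, 3, 4, 5, 7, 9, 10, 12, 15}) = 2
G(44) = mex({0, 2, 3, 4, 5, 6, 7, 9, 10, 12, 15}) = 1
G(45) = mex({0, 1, 2, 3, 4, 5, 6, 7, 9, 10, 12, 14}) = 8
G(46) = mex({0, 1, 3, 4, 5, 7, 8, 11, 12, 14}) = 2
G(47) = mex({0, 1, 2, 3, 4, 5, 6, 8, 9, 10, 11, 12}) = 7
G(48) = mex({0, 1, 2, 3, 5, 6, 7, 9, 10}) = 4
G(49) = mex({0, 2, 3, 4, 6, 7, 9, 10, 11, 12, 15}) = 1
G(50) = mex({0, 1, 4, 5, 6, 7, 9, 11, 12, 14, 15}) = 2
G(51) = mex({0, 1, 2, 3, 4, 5, 6, 7, 9, 12, 14, 15}) = 8
Therefore G(51) = 8.

8


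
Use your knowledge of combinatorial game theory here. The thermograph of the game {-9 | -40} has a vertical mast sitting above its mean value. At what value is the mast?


Game = {-9 | -40}, a switch {a | b} with numbers a > b.
Its thermograph has left wall a - t and right wall b + t, which meet at t = (a - b)/2, where both equal (a + b)/2. So the mast (mean value) is at (a + b)/2.
Mean = (-9 + (-40))/2 = -49/2 = -49/2

-49/2


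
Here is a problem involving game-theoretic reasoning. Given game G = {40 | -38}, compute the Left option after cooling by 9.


Original game: {40 | -38} (a switch {a | b} with a > b).
Cooling by t (for t below the temperature (a - b)/2 = 39) taxes each move by t: {a | b} cooled by t is {a - t | b + t}.
Cooling amount: t = 9
Cooled Left option: 40 - 9 = 31
Cooled Right option: -38 + 9 = -29
Cooled game: {31 | -29}
Left option = 31

31


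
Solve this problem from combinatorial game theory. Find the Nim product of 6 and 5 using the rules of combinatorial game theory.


Nim multiplication is bilinear over XOR: (u XOR v) * w = (u*w) XOR (v*w).
So we split each operand into its bit components and XOR the pairwise Nim products.
6 = 2 + 4 (as XOR of powers of 2).
5 = 1 + 4 (as XOR of powers of 2).
Using the standard Nim-product table on single bits:
  2*2 = 3,   2*4 = 8,   2*8 = 12,
  4*4 = 6,   4*8 = 11,  8*8 = 13,
and  1*x = x (identity), k*l = l*k (commutative).
Pairwise Nim products:
  2 * 1 = 2
  2 * 4 = 8
  4 * 1 = 4
  4 * 4 = 6
XOR them: 2 XOR 8 XOR 4 XOR 6 = 8.
Result: 6 * 5 = 8 (in Nim).

8


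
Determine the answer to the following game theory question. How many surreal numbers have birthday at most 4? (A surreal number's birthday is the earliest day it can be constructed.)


Day 0: {|} = 0 is born. Count = 1.
Day n: the number of surreal numbers born by day n is 2^(n+1) - 1.
By day 0: 2^1 - 1 = 1
By day 1: 2^2 - 1 = 3
By day 2: 2^3 - 1 = 7
By day 3: 2^4 - 1 = 15
By day 4: 2^5 - 1 = 31
By day 4: 31 surreal numbers.

31


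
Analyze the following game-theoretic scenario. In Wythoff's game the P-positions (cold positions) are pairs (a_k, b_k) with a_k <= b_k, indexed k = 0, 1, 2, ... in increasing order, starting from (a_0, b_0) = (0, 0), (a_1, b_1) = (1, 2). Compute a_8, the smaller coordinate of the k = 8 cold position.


By Wythoff's theorem, a_k = floor(k * phi) and b_k = floor(k * phi^2) = a_k + k, where phi = (1 + sqrt(5))/2 is the golden ratio.
phi = (1 + sqrt(5))/2 = 1.618034
k = 8
k * phi = 8 * 1.618034 = 12.944272
a_8 = floor(k * phi) = 12

12


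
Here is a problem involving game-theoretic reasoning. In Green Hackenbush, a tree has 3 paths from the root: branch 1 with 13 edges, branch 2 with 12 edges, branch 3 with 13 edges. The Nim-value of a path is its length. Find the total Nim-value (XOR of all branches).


The tree has 3 branches from the ground vertex.
In Green Hackenbush, the Nim-value of a simple path of length k is k.
Branch 1: length 13, Nim-value = 13
Branch 2: length 12, Nim-value = 12
Branch 3: length 13, Nim-value = 13
Total Nim-value = XOR of all branch values:
0 XOR 13 = 13
13 XOR 12 = 1
1 XOR 13 = 12
Nim-value of the tree = 12

12


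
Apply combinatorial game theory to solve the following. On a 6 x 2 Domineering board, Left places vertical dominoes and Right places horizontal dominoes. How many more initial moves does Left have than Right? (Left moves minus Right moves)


Board is 6 x 2 (rows x cols).
Left (vertical) placements: (rows-1) * cols = 5 * 2 = 10
Right (horizontal) placements: rows * (cols-1) = 6 * 1 = 6
Advantage = Left - Right = 10 - 6 = 4

4


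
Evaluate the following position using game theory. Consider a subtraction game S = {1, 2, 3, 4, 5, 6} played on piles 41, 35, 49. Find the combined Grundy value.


Subtraction set: {1, 2, 3, 4, 5, 6}
For this subtraction set, G(n) = n mod 7 (period = max + 1 = 7).
Pile 1 (size 41): G(41) = 41 mod 7 = 6
Pile 2 (size 35): G(35) = 35 mod 7 = 0
Pile 3 (size 49): G(49) = 49 mod 7 = 0
Total Grundy value = XOR of all: 6 XOR 0 XOR 0 = 6

6


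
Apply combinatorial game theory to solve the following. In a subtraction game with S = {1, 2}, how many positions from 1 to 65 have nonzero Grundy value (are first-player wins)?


Subtraction set S = {1, 2}, so G(n) = n mod 3.
G(n) = 0 when n is a multiple of 3.
Multiples of 3 in [1, 65]: 21
N-positions (nonzero Grundy) = 65 - 21 = 44

44


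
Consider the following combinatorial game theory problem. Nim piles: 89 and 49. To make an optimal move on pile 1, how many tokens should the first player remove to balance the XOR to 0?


Piles: 89 and 49
Current XOR: 89 XOR 49 = 104 (non-zero, so this is an N-position).
To make the XOR zero, we need to find a move that balances the piles.
For pile 1 (size 89): target = 89 XOR 104 = 49
We reduce pile 1 from 89 to 49.
Tokens removed: 89 - 49 = 40
Verification: 49 XOR 49 = 0

40


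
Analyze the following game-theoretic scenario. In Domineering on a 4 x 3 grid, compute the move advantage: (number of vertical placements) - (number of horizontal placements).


Board is 4 x 3 (rows x cols).
Left (vertical) placements: (rows-1) * cols = 3 * 3 = 9
Right (horizontal) placements: rows * (cols-1) = 4 * 2 = 8
Advantage = Left - Right = 9 - 8 = 1

1


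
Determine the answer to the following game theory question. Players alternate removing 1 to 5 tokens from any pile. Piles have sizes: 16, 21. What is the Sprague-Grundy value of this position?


Subtraction set: {1, 2, 3, 4, 5}
For this subtraction set, G(n) = n mod 6 (period = max + 1 = 6).
Pile 1 (size 16): G(16) = 16 mod 6 = 4
Pile 2 (size 21): G(21) = 21 mod 6 = 3
Total Grundy value = XOR of all: 4 XOR 3 = 7

7


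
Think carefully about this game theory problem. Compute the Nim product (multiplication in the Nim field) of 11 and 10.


Nim multiplication is bilinear over XOR: (u XOR v) * w = (u*w) XOR (v*w).
So we split each operand into its bit components and XOR the pairwise Nim products.
11 = 1 + 2 + 8 (as XOR of powers of 2).
10 = 2 + 8 (as XOR of powers of 2).
Using the standard Nim-product table on single bits:
  2*2 = 3,   2*4 = 8,   2*8 = 12,
  4*4 = 6,   4*8 = 11,  8*8 = 13,
and  1*x = x (identity), k*l = l*k (commutative).
Pairwise Nim products:
  1 * 2 = 2
  1 * 8 = 8
  2 * 2 = 3
  2 * 8 = 12
  8 * 2 = 12
  8 * 8 = 13
XOR them: 2 XOR 8 XOR 3 XOR 12 XOR 12 XOR 13 = 4.
Result: 11 * 10 = 4 (in Nim).

4


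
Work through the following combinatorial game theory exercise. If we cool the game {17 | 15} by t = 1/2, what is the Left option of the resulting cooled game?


Original game: {17 | 15} (a switch {a | b} with a > b).
Cooling by t (for t below the temperature (a - b)/2 = 1) taxes each move by t: {a | b} cooled by t is {a - t | b + t}.
Cooling amount: t = 1/2
Cooled Left option: 17 - 1/2 = 33/2
Cooled Right option: 15 + 1/2 = 31/2
Cooled game: {33/2 | 31/2}
Left option = 33/2

33/2


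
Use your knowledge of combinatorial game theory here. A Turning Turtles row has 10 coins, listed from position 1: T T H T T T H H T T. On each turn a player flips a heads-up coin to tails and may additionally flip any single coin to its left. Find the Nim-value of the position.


Coins: T T H T T T H H T T
Key fact: a single head at position k behaves exactly like a Nim heap of size k (turning it to T and optionally flipping a coin at j < k corresponds to moving the heap from k to j, or to 0), and heads combine as a disjunctive sum (two heads at the same place would cancel, matching j XOR j = 0). So the Nim-value is the XOR of the 1-indexed positions of the heads.
Face-up positions (1-indexed): [3, 7, 8]
XOR 0 with 3: 0 XOR 3 = 3
XOR 3 with 7: 3 XOR 7 = 4
XOR 4 with 8: 4 XOR 8 = 12
Nim-value = 12

12


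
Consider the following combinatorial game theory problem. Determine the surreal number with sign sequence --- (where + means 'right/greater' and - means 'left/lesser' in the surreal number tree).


Sign expansion: ---
Rule: track bounds (lo, hi), initially (-inf, +inf). On '+', the current value becomes lo and we move to the simplest number in (value, hi): value + 1 if hi = +inf, otherwise the midpoint (value + hi)/2. On '-', the current value becomes hi and we move to value - 1 if lo = -inf, otherwise the midpoint (lo + value)/2.
Start at 0.
Step 1: sign = -, move left. Bounds: (-inf, 0). Value = -1
Step 2: sign = -, move left. Bounds: (-inf, -1). Value = -2
Step 3: sign = -, move left. Bounds: (-inf, -2). Value = -3
The surreal number with sign expansion --- is -3.

-3


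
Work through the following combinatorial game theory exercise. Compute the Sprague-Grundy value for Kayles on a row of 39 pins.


Kayles: a move removes 1 or 2 adjacent pins from a contiguous row.
Removing pins from a row of k leaves two independent rows (a, b) with a + b = k - 1 (one pin) or a + b = k - 2 (two pins); an end removal gives a = 0.
By Sprague-Grundy, G(k) = mex{ G(a) XOR G(b) } over all these splits. G(0) = 0.
G(1): splits (0,0):0^0=0 -> mex({0}) = 1
G(2): splits (0,1):0^1=1 (0,0):0^0=0 -> mex({0, 1}) = 2
G(3): splits (0,2):0^2=2 (1,1):1^1=0 (0,1):0^1=1 -> mex({0, 1, 2}) = 3
G(4): splits (0,3):0^3=3 (1,2):1^2=3 (0,2):0^2=2 (1,1):1^1=0 -> mex({0, 2, 3}) = 1
G(5): splits (0,4):0^1=1 (1,3):1^3=2 (2,2):2^2=0 (0,3):0^3=3 (1,2):1^2=3 -> mex({0, 1, 2, 3}) = 4
G(6) = mex({0, 1, 2, 4}) = 3
G(7) = mex({0, 1, 3, 4, 5}) = 2
G(8) = mex({0, 2, 3, 5, 6}) = 1
G(9) = mex({0, 1, 2, 3, 6, 7}) = 4
G(10) = mex({0, 1, 3, 4, 5, 7}) = 2
G(11) = mex({0, 1, 2, 3, 4, 5}) = 6
G(12) = mex({0, 1, 2, 3, 5, 6, 7}) = 4
G(13) = mex({0, 2, 3, 4, 6, 7}) = 1
G(14) = mex({0, 1, 4, 5, 6, 7}) = 2
G(15) = mex({0, 1, 2, 3, 4, 5, 6}) = 7
G(16) = mex({0, 2, 3, 5, 6, 7}) = 1
G(17) = mex({0, 1, 2, 3, 5, 6, 7}) = 4
G(18) = mex({0, 1, 2, 4, 5, 6}) = 3
G(19) = mex({0, 1, 3, 4, 5, 7}) = 2
G(20) = mex({0, 2, 3, 4, 5, 6, 7}) = 1
G(21) = mex({0, 1, 2, 3, 5, 6, 7}) = 4
G(22) = mex({0, 1, 2, 3, 4, 5, 7}) = 6
G(23) = mex({0, 1, 2, 3, 4, 5, 6}) = 7
G(24) = mex({0, 1, 2, 3, 5, 6, 7}) = 4
G(25) = mex({0, 2, 3, 4, 6, 7}) = 1
G(26) = mex({0, 1, 3, 4, 5, 6, 7}) = 2
G(27) = mex({0, 1, 2, 3, 4, 5, 6, 7}) = 8
G(28) = mex({0, 1, 2, 3, 4, 6, 7, 8}) = 5
G(29) = mex({0, 1, 2, 3, 5, 6, 7, 8, 9}) = 4
G(30) = mex({0, 1, 2, 3, 4, 5, 6, 9, 10}) = 7
G(31) = mex({0, 1, 3, 4, 5, 7, 10, 11}) = 2
G(32) = mex({0, 2, 3, 4, 5, 6, 7, 9, 11}) = 1
G(33) = mex({0, 1, 2, 3, 4, 5, 6, 7, 9, 12}) = 8
G(34) = mex({0, 1, 2, 3, 4, 5, 7, 8, 11, 12}) = 6
G(35) = mex({0, 1, 2, 3, 4, 5, 6, 8, 9, 10, 11}) = 7
G(36) = mex({0, 1, 2, 3, 5, 6, 7, 9, 10}) = 4
G(37) = mex({0, 2, 3, 4, 6, 7, 9, 10, 11, 12}) = 1
G(38) = mex({0, 1, 3, 4, 5, 6, 7, 9, 10, 11, 12}) = 2
G(39) = mex({0, 1, 2, 4, 5, 6, 7, 9, 10, 12, 14}) = 3
Therefore G(39) = 3.

3


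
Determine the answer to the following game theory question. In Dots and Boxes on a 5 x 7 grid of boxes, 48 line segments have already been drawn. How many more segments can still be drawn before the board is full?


Grid: 5 x 7 boxes, i.e. 6 rows and 8 columns of dots.
Horizontal edges: (rows + 1) * cols = 6 * 7 = 42
Vertical edges: rows * (cols + 1) = 5 * 8 = 40
Total edges: 42 + 40 = 82
Edges drawn: 48
Remaining: 82 - 48 = 34

34


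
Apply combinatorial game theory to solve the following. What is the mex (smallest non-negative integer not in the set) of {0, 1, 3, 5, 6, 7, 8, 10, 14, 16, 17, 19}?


Set = {0, 1, 3, 5, 6, 7, 8, 10, 14, 16, 17, 19}
0 is in the set.
1 is in the set.
2 is NOT in the set. This is the mex.
mex = 2

2


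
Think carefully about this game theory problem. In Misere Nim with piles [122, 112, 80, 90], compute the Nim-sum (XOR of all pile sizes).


We need the XOR (exclusive or) of all pile sizes.
After XOR-ing pile 1 (size 122): 0 XOR 122 = 122
After XOR-ing pile 2 (size 112): 122 XOR 112 = 10
After XOR-ing pile 3 (size 80): 10 XOR 80 = 90
After XOR-ing pile 4 (size 90): 90 XOR 90 = 0
The Nim-value of this position is 0.

0


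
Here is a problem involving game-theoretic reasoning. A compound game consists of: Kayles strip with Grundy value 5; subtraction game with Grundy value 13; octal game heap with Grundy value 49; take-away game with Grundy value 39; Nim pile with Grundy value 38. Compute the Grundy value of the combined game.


By the Sprague-Grundy theorem, the Grundy value of a sum of games is the XOR of individual Grundy values.
Kayles strip: Grundy value = 5. Running XOR: 0 XOR 5 = 5
subtraction game: Grundy value = 13. Running XOR: 5 XOR 13 = 8
octal game heap: Grundy value = 49. Running XOR: 8 XOR 49 = 57
take-away game: Grundy value = 39. Running XOR: 57 XOR 39 = 30
Nim pile: Grundy value = 38. Running XOR: 30 XOR 38 = 56
The combined Grundy value is 56.

56


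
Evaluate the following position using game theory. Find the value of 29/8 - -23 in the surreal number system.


x = 29/8, y = -23
Converting to common denominator: 8
x = 29/8, y = -184/8
x - y = 29/8 - -23 = 213/8

213/8


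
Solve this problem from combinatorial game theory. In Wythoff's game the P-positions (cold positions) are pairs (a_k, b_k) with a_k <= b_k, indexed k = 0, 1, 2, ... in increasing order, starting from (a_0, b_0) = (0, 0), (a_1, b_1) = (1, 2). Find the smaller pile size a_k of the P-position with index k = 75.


By Wythoff's theorem, a_k = floor(k * phi) and b_k = floor(k * phi^2) = a_k + k, where phi = (1 + sqrt(5))/2 is the golden ratio.
phi = (1 + sqrt(5))/2 = 1.618034
k = 75
k * phi = 75 * 1.618034 = 121.352549
a_75 = floor(k * phi) = 121

121
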